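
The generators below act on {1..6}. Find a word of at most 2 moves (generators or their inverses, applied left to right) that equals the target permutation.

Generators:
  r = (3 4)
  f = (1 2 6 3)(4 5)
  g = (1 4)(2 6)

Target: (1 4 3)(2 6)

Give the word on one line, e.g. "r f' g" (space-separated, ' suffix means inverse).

r g'

  after r: (3 4)
  after g': (1 4 3)(2 6)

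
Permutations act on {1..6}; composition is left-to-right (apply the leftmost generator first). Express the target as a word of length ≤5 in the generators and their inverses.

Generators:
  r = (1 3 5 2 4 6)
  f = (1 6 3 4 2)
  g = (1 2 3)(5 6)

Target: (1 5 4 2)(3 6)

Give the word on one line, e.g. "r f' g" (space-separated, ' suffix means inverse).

r f' g

  after r: (1 3 5 2 4 6)
  after f': (1 6 2 3 5 4)
  after g: (1 5 4 2)(3 6)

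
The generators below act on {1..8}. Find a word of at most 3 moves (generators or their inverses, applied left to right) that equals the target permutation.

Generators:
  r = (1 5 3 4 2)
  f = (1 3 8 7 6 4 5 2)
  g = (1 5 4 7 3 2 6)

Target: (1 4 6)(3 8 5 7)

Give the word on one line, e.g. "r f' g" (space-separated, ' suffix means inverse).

f g' g'

  after f: (1 3 8 7 6 4 5 2)
  after g': (1 7 2 6 5 3 8 4)
  after g': (1 4 6)(3 8 5 7)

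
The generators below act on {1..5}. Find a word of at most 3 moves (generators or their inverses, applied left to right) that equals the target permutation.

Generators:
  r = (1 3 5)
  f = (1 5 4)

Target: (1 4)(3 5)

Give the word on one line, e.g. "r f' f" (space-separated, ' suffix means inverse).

  after r': (1 5 3)
  after f: (1 4)(3 5)

r' f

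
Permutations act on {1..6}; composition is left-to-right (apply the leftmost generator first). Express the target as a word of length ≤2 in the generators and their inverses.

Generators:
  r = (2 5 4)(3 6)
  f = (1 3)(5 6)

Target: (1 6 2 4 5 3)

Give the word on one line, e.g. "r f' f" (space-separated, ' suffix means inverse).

f' r'

  after f': (1 3)(5 6)
  after r': (1 6 2 4 5 3)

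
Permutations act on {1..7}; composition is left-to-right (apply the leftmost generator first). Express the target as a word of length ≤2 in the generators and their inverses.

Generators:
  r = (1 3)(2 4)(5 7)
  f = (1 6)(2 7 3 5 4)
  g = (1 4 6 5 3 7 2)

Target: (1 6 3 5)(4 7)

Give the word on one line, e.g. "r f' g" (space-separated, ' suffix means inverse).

f' r'

  after f': (1 6)(2 4 5 3 7)
  after r': (1 6 3 5)(4 7)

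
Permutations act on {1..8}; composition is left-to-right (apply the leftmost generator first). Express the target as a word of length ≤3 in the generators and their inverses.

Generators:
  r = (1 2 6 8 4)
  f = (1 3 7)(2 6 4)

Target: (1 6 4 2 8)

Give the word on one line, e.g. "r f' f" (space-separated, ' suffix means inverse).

r r

  after r: (1 2 6 8 4)
  after r: (1 6 4 2 8)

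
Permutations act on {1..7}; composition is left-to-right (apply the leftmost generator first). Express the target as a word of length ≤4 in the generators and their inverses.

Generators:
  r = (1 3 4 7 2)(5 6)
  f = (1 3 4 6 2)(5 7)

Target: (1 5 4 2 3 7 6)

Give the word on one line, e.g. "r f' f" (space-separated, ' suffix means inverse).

f f r f'

  after f: (1 3 4 6 2)(5 7)
  after f: (1 4 2 3 6)
  after r: (1 7 2 4)(3 5 6)
  after f': (1 5 4 2 3 7 6)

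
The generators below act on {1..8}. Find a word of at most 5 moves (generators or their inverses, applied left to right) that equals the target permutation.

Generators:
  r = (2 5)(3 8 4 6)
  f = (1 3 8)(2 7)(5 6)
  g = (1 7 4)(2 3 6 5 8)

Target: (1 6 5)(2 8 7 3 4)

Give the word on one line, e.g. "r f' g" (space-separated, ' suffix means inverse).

f' g' f'

  after f': (1 8 3)(2 7)(5 6)
  after g': (1 5 3 4 7 8 2)
  after f': (1 6 5)(2 8 7 3 4)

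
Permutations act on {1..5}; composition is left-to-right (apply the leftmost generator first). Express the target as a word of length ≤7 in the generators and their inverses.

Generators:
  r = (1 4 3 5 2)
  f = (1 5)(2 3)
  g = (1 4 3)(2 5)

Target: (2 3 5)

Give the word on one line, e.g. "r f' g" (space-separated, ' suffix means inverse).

r f f g g

  after r: (1 4 3 5 2)
  after f: (1 4 2 5 3)
  after f: (1 4 3 5 2)
  after g: (1 3 2 4)
  after g: (2 3 5)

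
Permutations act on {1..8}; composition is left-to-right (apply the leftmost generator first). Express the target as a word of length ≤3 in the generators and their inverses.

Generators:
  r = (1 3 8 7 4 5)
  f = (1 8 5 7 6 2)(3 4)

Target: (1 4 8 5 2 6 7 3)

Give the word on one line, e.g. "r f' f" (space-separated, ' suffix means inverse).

  after r: (1 3 8 7 4 5)
  after f': (1 4 8 5 2 6 7 3)

r f'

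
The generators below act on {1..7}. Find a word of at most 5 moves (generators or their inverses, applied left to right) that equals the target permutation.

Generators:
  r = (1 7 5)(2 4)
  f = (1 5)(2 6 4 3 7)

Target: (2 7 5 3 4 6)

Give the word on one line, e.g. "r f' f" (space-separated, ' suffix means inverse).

r' r' r' r' f'

  after r': (1 5 7)(2 4)
  after r': (1 7 5)
  after r': (2 4)
  after r': (1 5 7)
  after f': (2 7 5 3 4 6)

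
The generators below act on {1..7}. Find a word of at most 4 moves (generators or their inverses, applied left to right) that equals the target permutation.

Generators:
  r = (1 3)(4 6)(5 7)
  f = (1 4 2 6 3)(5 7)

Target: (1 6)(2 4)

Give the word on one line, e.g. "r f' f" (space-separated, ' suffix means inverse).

f r'

  after f: (1 4 2 6 3)(5 7)
  after r': (1 6)(2 4)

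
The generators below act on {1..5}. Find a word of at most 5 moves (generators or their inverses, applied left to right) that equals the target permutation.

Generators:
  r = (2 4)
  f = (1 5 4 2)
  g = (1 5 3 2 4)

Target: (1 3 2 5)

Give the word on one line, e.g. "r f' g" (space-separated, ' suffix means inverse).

  after f': (1 2 4 5)
  after f': (1 4)(2 5)
  after f': (1 5 4 2)
  after g: (1 3 2 5)

f' f' f' g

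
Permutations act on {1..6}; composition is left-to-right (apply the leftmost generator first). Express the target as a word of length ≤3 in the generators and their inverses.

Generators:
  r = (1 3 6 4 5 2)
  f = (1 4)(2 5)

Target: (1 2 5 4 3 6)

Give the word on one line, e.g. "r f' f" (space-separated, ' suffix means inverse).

f' r f

  after f': (1 4)(2 5)
  after r: (1 5)(3 6 4)
  after f: (1 2 5 4 3 6)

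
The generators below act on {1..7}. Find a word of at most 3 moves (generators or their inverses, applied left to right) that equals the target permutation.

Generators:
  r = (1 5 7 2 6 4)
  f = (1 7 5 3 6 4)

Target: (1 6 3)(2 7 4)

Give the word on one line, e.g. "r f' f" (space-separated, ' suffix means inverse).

f' r'

  after f': (1 4 6 3 5 7)
  after r': (1 6 3)(2 7 4)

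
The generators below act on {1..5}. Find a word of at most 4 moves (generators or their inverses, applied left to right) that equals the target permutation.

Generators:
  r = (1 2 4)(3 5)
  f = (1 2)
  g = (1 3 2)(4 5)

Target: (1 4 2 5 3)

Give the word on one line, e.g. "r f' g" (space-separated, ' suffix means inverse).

f' g' g' r'

  after f': (1 2)
  after g': (1 3)(4 5)
  after g': (2 3)
  after r': (1 4 2 5 3)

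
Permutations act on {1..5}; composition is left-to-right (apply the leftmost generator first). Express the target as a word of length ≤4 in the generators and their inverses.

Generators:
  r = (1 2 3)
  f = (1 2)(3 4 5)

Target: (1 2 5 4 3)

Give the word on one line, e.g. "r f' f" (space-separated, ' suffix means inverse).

r' r' f f

  after r': (1 3 2)
  after r': (1 2 3)
  after f: (2 4 5 3)
  after f: (1 2 5 4 3)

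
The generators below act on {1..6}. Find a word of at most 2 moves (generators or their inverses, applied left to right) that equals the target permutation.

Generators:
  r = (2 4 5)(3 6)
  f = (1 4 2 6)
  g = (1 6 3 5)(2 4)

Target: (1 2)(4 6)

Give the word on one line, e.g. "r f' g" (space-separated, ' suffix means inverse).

f f

  after f: (1 4 2 6)
  after f: (1 2)(4 6)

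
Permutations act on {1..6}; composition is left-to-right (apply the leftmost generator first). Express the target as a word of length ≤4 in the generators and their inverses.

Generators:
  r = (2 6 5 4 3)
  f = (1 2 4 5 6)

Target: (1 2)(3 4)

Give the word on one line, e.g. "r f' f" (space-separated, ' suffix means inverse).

  after f': (1 6 5 4 2)
  after r': (1 2)(3 4)

f' r'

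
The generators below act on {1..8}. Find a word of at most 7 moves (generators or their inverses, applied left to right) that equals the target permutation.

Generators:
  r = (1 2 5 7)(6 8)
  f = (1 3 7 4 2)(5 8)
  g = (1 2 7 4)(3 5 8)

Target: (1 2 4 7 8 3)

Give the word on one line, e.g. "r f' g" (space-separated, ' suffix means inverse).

  after f': (1 2 4 7 3)(5 8)
  after g': (2 7 8 3 4)
  after g': (1 4)(3 7 5)
  after g': (1 7 3 2)(5 8)
  after g': (1 2 4 7 8 3)

f' g' g' g' g'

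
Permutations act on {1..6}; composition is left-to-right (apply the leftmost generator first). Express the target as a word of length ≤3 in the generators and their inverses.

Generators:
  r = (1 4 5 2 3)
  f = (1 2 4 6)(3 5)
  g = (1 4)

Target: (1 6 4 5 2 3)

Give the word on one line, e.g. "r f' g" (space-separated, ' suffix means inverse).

g r' f'

  after g: (1 4)
  after r': (2 5 4 3)
  after f': (1 6 4 5 2 3)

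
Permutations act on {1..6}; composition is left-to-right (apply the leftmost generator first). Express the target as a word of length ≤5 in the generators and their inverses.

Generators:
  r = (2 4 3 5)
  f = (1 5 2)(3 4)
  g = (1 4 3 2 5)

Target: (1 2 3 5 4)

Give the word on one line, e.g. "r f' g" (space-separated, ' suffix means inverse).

f' f' r f' g'

  after f': (1 2 5)(3 4)
  after f': (1 5 2)
  after r: (1 2)(3 5 4)
  after f': (1 5 3)
  after g': (1 2 3 5 4)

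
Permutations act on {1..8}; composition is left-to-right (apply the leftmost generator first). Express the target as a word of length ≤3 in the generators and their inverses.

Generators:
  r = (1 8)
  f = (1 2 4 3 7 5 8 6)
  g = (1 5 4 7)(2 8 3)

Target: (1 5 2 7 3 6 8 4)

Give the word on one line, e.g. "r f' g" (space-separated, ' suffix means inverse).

g' f r'

  after g': (1 7 4 5)(2 3 8)
  after f: (1 5 2 7 3 6)(4 8)
  after r': (1 5 2 7 3 6 8 4)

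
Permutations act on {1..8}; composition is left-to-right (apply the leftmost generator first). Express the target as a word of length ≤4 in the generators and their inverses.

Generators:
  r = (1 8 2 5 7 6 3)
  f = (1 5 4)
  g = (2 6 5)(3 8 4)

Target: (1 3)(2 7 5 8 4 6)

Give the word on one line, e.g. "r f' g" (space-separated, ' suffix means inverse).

  after g: (2 6 5)(3 8 4)
  after r': (1 3)(2 7 5 8 4 6)

g r'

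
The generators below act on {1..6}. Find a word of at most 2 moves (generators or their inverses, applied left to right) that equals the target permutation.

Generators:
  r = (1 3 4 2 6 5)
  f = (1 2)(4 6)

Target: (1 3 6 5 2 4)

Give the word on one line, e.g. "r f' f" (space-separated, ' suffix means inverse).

  after r: (1 3 4 2 6 5)
  after f': (1 3 6 5 2 4)

r f'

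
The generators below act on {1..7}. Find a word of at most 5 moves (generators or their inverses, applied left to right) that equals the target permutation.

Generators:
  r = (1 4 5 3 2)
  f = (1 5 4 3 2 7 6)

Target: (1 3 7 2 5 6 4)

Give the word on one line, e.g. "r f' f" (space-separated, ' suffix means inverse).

  after f': (1 6 7 2 3 4 5)
  after r: (1 6 7)(3 5 4)
  after f': (1 7 6 2 3)
  after f': (1 2 4 5)(3 6)
  after f': (1 3 7 2 5 6 4)

f' r f' f' f'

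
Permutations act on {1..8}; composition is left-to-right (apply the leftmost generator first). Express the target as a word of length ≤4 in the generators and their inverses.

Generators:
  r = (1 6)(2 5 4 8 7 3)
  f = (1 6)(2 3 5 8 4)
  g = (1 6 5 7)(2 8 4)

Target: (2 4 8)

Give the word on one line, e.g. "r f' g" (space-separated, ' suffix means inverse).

g' g' g' g'

  after g': (1 7 5 6)(2 4 8)
  after g': (1 5)(2 8 4)(6 7)
  after g': (1 6 5 7)
  after g': (2 4 8)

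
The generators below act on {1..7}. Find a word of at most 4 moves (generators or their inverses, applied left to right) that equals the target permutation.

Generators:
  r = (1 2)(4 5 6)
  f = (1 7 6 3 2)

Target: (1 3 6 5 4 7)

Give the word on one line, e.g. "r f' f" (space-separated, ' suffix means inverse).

r' f'

  after r': (1 2)(4 6 5)
  after f': (1 3 6 5 4 7)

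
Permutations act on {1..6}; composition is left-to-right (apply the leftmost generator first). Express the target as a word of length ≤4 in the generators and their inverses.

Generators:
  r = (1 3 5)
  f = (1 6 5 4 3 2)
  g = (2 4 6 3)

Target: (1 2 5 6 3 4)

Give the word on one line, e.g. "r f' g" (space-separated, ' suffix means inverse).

  after f': (1 2 3 4 5 6)
  after r: (1 2 5 6 3 4)

f' r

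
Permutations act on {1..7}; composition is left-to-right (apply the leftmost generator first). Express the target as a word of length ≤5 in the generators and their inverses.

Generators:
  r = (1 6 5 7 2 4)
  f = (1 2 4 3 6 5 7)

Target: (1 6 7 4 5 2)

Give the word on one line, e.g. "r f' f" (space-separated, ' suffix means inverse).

f' r f f f

  after f': (1 7 5 6 3 4 2)
  after r: (1 2 6 3)
  after f: (1 4 3 2 5 7)
  after f: (1 3 4 6 5)(2 7)
  after f: (1 6 7 4 5 2)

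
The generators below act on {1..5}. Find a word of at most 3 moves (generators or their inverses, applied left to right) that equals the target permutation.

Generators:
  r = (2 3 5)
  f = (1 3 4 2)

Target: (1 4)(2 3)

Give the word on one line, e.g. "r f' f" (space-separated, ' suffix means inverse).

f f

  after f: (1 3 4 2)
  after f: (1 4)(2 3)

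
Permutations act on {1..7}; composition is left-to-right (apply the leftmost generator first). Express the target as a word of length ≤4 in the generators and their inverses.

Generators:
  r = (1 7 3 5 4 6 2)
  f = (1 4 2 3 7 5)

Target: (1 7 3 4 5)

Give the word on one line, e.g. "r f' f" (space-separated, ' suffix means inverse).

f' r f' r

  after f': (1 5 7 3 2 4)
  after r: (1 4 7 5 3)(2 6)
  after f': (2 6 4 3 5)
  after r: (1 7 3 4 5)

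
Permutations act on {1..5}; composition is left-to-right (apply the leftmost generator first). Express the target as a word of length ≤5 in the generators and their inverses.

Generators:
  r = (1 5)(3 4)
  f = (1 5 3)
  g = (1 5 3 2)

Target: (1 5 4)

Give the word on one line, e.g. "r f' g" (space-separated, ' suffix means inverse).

g f' g r f

  after g: (1 5 3 2)
  after f': (2 3)
  after g: (1 5 3)
  after r: (3 5 4)
  after f: (1 5 4)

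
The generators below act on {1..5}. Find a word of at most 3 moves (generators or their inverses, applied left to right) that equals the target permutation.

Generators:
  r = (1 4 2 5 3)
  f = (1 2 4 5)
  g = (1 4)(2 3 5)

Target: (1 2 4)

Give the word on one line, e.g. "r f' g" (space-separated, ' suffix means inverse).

r' g g

  after r': (1 3 5 2 4)
  after g: (1 5 3 2)
  after g: (1 2 4)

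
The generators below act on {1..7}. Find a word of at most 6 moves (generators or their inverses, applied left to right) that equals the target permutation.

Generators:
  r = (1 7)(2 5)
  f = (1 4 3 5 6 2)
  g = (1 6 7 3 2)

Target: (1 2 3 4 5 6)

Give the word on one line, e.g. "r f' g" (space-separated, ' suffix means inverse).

f' g' r' g

  after f': (1 2 6 5 3 4)
  after g': (1 3 4 2)(5 7 6)
  after r': (1 3 4 5)(2 7 6)
  after g: (1 2 3 4 5 6)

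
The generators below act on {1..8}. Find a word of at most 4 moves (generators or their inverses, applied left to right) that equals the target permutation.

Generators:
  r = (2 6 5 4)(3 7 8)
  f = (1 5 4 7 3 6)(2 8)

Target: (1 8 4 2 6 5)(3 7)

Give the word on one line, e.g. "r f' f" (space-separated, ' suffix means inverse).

f r' r' f

  after f: (1 5 4 7 3 6)(2 8)
  after r': (1 6)(2 7 8 4 3)
  after r': (1 2 3 4 8 5 6)
  after f: (1 8 4 2 6 5)(3 7)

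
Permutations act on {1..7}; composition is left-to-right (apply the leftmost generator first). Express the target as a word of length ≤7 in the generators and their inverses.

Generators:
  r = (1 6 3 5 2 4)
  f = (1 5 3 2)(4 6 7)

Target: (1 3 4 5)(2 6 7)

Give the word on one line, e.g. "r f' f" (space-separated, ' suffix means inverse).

  after f: (1 5 3 2)(4 6 7)
  after r: (1 2 6 7)(3 4)
  after f: (2 7 5 3 6 4)
  after f: (1 5 2 4)(3 7)
  after f: (1 3 4 5)(2 6 7)

f r f f f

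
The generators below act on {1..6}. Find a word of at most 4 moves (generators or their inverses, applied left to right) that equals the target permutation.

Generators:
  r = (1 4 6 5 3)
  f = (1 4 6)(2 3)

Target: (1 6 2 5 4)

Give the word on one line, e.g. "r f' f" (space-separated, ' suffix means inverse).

  after f: (1 4 6)(2 3)
  after r': (2 5 6 3)
  after f': (1 6 2 5 4)

f r' f'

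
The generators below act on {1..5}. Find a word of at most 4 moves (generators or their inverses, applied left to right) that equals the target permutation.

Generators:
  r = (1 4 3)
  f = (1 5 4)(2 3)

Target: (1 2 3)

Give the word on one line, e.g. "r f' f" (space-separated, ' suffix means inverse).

  after f': (1 4 5)(2 3)
  after r: (1 3 2)(4 5)
  after f': (1 2 4)
  after r: (1 2 3)

f' r f' r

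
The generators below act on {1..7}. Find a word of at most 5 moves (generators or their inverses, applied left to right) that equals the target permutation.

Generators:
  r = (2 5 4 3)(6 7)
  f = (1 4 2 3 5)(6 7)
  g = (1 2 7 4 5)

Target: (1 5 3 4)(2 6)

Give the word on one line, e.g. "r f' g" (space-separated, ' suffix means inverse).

  after f': (1 5 3 2 4)(6 7)
  after g': (1 4 5 3)(2 7 6)
  after r: (1 3)(2 6 5)
  after f': (1 2 7 6 3 5 4)
  after r: (1 5 3 4)(2 6)

f' g' r f' r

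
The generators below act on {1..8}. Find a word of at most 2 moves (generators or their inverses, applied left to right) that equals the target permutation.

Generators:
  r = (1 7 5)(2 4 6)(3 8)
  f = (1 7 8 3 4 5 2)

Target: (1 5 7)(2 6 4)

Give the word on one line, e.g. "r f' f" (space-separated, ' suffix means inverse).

r r

  after r: (1 7 5)(2 4 6)(3 8)
  after r: (1 5 7)(2 6 4)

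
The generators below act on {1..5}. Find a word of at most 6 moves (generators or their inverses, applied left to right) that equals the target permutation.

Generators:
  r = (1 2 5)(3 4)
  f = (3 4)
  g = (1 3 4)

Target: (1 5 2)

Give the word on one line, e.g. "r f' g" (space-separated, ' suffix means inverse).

r f f r

  after r: (1 2 5)(3 4)
  after f: (1 2 5)
  after f: (1 2 5)(3 4)
  after r: (1 5 2)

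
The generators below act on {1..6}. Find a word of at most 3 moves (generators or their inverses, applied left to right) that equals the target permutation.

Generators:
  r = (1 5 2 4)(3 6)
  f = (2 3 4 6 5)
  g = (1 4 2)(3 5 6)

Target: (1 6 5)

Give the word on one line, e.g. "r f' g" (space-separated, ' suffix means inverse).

  after r: (1 5 2 4)(3 6)
  after g: (1 6 5)

r g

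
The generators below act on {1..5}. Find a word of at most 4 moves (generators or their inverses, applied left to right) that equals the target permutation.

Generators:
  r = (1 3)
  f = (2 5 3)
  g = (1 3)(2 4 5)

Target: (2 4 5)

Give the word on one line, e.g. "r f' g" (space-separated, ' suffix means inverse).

r g' r g'

  after r: (1 3)
  after g': (2 5 4)
  after r: (1 3)(2 5 4)
  after g': (2 4 5)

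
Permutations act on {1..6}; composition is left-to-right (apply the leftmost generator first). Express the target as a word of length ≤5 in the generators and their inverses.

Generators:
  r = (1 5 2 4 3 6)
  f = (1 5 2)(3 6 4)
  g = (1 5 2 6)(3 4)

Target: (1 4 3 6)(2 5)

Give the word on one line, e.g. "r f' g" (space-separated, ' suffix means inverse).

r f r g' f'

  after r: (1 5 2 4 3 6)
  after f: (1 2 3 4 6 5)
  after r: (1 4)(2 6)
  after g': (1 3 4 6 5)
  after f': (1 4 3 6)(2 5)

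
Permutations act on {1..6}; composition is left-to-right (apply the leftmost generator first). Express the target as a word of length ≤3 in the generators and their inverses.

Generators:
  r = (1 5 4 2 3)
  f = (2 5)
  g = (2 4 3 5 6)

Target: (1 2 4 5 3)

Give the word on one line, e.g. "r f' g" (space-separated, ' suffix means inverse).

f' r f

  after f': (2 5)
  after r: (1 5 3)(2 4)
  after f: (1 2 4 5 3)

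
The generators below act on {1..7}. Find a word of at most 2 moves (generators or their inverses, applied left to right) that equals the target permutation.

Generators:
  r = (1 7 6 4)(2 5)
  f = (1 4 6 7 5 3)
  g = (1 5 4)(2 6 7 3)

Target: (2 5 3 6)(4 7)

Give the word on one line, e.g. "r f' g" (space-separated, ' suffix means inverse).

  after g': (1 4 5)(2 3 7 6)
  after f': (2 5 3 6)(4 7)

g' f'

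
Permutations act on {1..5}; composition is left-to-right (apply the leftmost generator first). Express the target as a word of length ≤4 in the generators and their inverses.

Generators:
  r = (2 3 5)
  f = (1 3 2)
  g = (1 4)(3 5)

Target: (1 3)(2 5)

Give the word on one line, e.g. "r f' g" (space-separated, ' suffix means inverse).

  after f': (1 2 3)
  after r: (1 3)(2 5)

f' r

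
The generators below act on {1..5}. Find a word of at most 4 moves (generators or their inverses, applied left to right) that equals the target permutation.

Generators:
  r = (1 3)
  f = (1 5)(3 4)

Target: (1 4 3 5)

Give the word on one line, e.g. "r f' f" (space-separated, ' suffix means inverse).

  after r': (1 3)
  after f': (1 4 3 5)

r' f'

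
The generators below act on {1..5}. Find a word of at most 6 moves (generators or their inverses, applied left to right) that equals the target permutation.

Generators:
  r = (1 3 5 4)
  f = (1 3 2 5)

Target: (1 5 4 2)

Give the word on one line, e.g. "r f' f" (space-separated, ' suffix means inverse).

r f r f' r

  after r: (1 3 5 4)
  after f: (1 2 5 4 3)
  after r: (1 2 4 5)
  after f': (1 3)(2 4)
  after r: (1 5 4 2)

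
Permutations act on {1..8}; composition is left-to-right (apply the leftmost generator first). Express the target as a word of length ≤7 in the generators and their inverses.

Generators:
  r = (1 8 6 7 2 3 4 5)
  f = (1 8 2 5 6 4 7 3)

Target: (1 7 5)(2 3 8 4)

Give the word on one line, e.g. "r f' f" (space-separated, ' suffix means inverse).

r f f f r

  after r: (1 8 6 7 2 3 4 5)
  after f: (1 2)(3 7 5 8 4 6)
  after f: (1 5 2 8 7 6)
  after f: (1 6 8 3)(4 7)
  after r: (1 7 5)(2 3 8 4)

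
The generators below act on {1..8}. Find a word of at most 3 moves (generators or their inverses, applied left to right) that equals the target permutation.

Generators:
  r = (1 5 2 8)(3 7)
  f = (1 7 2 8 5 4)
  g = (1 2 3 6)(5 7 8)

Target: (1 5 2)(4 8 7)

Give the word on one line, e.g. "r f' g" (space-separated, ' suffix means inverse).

f' f'

  after f': (1 4 5 8 2 7)
  after f': (1 5 2)(4 8 7)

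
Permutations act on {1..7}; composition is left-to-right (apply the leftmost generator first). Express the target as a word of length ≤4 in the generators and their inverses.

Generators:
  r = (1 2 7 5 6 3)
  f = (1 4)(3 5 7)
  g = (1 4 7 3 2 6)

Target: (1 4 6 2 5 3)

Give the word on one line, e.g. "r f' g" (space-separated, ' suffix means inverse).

f' g' f

  after f': (1 4)(3 7 5)
  after g': (2 3 4 6)(5 7)
  after f: (1 4 6 2 5 3)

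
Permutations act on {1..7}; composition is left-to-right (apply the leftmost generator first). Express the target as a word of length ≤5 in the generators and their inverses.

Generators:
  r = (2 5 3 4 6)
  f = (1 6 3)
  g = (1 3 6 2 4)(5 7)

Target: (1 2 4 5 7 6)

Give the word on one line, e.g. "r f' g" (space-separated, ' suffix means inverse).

  after g: (1 3 6 2 4)(5 7)
  after r': (1 5 7 2 3 4)
  after f': (1 5 7 2 6)(3 4)
  after r': (1 2 4 5 7 6)

g r' f' r'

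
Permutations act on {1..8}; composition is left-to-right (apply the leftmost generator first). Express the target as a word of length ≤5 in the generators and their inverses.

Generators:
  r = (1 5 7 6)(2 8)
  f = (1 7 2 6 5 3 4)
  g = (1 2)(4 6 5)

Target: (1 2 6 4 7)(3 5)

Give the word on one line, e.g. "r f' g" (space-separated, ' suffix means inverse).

f r r g'

  after f: (1 7 2 6 5 3 4)
  after r: (1 6 7 8 2)(3 4 5)
  after r: (2 5 3 4 7)
  after g': (1 2 6 4 7)(3 5)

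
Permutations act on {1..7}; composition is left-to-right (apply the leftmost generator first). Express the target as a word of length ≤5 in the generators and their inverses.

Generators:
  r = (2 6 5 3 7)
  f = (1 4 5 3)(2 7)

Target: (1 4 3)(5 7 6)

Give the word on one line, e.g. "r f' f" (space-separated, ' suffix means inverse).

  after f': (1 3 5 4)(2 7)
  after f': (1 5)(3 4)
  after f': (1 4 5 3)(2 7)
  after r: (1 4 3)(5 7 6)

f' f' f' r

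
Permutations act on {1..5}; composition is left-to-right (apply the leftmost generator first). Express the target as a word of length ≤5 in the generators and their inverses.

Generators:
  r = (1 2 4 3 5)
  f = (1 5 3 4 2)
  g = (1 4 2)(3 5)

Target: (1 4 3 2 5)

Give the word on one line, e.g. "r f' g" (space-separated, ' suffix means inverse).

f g' r g' r'

  after f: (1 5 3 4 2)
  after g': (1 3)
  after r: (1 5)(2 4 3)
  after g': (1 3 4 5 2)
  after r': (1 4 3 2 5)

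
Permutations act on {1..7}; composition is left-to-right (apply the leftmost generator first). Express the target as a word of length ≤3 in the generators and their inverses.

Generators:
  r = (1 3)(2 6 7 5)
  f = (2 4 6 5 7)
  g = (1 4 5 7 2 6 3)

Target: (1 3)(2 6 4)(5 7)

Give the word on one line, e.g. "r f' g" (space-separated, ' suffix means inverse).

  after f: (2 4 6 5 7)
  after r: (1 3)(2 4 7 6)
  after f: (1 3)(2 6 4)(5 7)

f r f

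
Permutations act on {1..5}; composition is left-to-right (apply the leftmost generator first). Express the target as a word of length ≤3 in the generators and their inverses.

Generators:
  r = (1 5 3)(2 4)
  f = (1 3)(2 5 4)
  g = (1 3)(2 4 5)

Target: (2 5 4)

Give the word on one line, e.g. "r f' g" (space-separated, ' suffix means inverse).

g g

  after g: (1 3)(2 4 5)
  after g: (2 5 4)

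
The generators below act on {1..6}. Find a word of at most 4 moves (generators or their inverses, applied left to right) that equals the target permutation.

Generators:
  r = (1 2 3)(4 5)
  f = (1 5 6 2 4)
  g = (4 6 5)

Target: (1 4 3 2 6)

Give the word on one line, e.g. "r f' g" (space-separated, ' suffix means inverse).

f r g' r

  after f: (1 5 6 2 4)
  after r: (1 4 2 5 6 3)
  after g': (1 5 4 2 6 3)
  after r: (1 4 3 2 6)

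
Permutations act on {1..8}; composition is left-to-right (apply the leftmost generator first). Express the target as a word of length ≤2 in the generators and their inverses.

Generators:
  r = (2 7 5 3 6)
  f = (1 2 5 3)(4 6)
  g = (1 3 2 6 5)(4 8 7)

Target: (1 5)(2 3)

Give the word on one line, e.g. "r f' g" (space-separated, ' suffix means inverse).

f f

  after f: (1 2 5 3)(4 6)
  after f: (1 5)(2 3)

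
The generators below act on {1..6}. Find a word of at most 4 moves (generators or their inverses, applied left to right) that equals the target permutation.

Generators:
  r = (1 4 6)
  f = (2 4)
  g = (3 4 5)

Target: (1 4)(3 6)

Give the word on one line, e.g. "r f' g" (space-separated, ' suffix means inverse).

g r' g' r'

  after g: (3 4 5)
  after r': (1 6 4 5 3)
  after g': (1 6 3)
  after r': (1 4)(3 6)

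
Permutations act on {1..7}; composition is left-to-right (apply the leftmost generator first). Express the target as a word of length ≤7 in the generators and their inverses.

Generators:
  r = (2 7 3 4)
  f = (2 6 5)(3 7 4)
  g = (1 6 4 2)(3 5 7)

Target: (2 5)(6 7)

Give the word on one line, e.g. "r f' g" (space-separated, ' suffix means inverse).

  after r': (2 4 3 7)
  after g: (1 6 4 5 7)
  after r: (1 6 2 7)(3 4 5)
  after f': (1 2 3 7)(4 6 5)
  after g: (2 5)(6 7)

r' g r f' g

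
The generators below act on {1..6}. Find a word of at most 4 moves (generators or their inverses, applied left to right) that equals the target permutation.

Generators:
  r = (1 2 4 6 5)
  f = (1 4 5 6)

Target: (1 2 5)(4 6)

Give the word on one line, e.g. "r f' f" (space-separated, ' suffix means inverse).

  after f': (1 6 5 4)
  after r': (1 4 5 2)
  after r': (1 2 5)(4 6)

f' r' r'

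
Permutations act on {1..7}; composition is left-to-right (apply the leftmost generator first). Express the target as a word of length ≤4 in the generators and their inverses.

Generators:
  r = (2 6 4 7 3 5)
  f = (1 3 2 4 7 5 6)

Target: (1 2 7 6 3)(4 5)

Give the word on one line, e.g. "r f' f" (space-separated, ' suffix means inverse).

f' r'

  after f': (1 6 5 7 4 2 3)
  after r': (1 2 7 6 3)(4 5)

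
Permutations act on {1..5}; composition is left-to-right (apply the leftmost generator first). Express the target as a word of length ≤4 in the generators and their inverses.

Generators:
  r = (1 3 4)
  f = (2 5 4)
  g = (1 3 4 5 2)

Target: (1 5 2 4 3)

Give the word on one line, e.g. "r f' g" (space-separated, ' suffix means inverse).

g f' g g

  after g: (1 3 4 5 2)
  after f': (1 3 5 4 2)
  after g: (1 4)(2 3)
  after g: (1 5 2 4 3)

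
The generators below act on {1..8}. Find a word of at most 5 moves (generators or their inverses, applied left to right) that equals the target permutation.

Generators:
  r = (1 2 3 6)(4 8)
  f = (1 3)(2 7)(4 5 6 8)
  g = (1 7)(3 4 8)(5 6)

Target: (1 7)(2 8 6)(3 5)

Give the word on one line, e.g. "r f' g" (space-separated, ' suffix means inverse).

r' r' f r f'

  after r': (1 6 3 2)(4 8)
  after r': (1 3)(2 6)
  after f: (2 8 4 5 6 7)
  after r: (1 2 4 5)(3 6 7)
  after f': (1 7)(2 8 6)(3 5)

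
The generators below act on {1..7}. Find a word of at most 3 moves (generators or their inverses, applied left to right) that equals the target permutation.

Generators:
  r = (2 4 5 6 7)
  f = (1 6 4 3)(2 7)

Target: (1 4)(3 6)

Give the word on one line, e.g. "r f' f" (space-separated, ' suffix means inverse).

f f

  after f: (1 6 4 3)(2 7)
  after f: (1 4)(3 6)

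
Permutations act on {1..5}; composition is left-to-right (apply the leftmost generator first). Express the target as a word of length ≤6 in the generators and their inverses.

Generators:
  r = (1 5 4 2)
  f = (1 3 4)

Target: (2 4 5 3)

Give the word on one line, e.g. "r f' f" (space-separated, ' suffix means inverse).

r' r' f' r' f'

  after r': (1 2 4 5)
  after r': (1 4)(2 5)
  after f': (1 3)(2 5)
  after r': (1 3 2)(4 5)
  after f': (2 4 5 3)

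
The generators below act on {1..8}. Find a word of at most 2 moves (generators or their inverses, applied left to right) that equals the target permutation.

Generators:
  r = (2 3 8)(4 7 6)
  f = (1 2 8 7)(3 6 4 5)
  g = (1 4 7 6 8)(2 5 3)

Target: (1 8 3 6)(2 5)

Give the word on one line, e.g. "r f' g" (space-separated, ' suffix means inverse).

  after r: (2 3 8)(4 7 6)
  after g': (1 8 3 6)(2 5)

r g'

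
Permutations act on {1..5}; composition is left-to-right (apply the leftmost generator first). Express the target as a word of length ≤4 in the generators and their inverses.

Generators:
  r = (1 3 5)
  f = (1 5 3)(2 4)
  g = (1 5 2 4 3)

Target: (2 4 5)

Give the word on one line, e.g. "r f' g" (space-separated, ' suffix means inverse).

g r

  after g: (1 5 2 4 3)
  after r: (2 4 5)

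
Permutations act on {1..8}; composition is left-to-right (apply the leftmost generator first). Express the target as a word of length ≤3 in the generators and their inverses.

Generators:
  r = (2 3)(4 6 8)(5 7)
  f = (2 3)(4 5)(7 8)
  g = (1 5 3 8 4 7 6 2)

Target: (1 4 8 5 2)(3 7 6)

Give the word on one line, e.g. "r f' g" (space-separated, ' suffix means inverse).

g f'

  after g: (1 5 3 8 4 7 6 2)
  after f': (1 4 8 5 2)(3 7 6)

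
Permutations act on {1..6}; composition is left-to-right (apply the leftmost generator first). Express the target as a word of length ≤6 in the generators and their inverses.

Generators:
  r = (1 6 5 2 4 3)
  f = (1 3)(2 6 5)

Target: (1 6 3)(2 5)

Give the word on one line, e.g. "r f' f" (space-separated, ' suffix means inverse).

  after r: (1 6 5 2 4 3)
  after f: (1 5 6 2 4)
  after f: (1 2 4 3)
  after r': (1 5 6)
  after f': (1 6 3)(2 5)

r f f r' f'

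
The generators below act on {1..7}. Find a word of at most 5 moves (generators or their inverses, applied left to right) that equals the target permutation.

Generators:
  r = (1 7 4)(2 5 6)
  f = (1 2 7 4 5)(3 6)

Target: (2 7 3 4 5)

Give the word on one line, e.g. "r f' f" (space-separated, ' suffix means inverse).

f' r' f'

  after f': (1 5 4 7 2)(3 6)
  after r': (1 2 4)(3 5 7 6)
  after f': (2 7 3 4 5)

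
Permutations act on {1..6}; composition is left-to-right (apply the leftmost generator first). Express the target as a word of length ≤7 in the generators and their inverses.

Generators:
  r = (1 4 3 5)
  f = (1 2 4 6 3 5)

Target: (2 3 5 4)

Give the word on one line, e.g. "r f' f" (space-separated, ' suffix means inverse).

  after f: (1 2 4 6 3 5)
  after r: (1 2 3)(4 6 5)
  after f': (2 6 3 5)
  after f': (1 5)(2 4)
  after r: (2 3 5 4)

f r f' f' r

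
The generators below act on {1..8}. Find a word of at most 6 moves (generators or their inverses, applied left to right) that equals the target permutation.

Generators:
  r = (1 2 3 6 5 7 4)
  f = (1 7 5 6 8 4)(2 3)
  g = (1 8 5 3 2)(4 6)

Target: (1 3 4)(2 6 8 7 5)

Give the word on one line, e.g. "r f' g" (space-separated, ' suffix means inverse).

f f g g f'

  after f: (1 7 5 6 8 4)(2 3)
  after f: (1 5 8)(4 7 6)
  after g: (1 3 2)(4 7)
  after g: (1 2 8 5 3)(4 7 6)
  after f': (1 3 4)(2 6 8 7 5)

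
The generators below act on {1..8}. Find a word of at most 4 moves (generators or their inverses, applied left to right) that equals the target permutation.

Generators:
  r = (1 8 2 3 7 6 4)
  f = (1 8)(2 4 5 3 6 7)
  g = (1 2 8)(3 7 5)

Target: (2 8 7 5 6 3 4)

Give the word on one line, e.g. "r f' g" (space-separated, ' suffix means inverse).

g' f'

  after g': (1 8 2)(3 5 7)
  after f': (2 8 7 5 6 3 4)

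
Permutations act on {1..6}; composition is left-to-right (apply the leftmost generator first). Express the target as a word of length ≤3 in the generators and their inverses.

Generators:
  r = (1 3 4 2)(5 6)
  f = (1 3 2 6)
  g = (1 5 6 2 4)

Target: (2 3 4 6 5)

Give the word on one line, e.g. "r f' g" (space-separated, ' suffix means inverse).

  after f: (1 3 2 6)
  after g: (1 3 4)(5 6)
  after f': (2 3 4 6 5)

f g f'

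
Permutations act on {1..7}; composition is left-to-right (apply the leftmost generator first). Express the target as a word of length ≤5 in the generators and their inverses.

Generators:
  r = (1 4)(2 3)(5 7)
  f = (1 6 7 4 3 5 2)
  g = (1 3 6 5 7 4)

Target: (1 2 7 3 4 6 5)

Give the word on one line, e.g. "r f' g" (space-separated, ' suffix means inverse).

  after r': (1 4)(2 3)(5 7)
  after f: (1 3)(2 5 4 6 7)
  after r': (1 2 7 3 4 6 5)

r' f r'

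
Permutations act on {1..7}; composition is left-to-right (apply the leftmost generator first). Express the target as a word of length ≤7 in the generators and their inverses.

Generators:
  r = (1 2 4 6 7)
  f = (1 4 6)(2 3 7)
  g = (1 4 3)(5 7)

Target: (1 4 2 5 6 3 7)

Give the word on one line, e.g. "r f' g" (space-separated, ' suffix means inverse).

  after r': (1 7 6 4 2)
  after f: (1 2 4 3 7)
  after g': (1 2)(3 5 7)
  after r': (2 7 3 5 6 4)
  after g: (1 4 2 5 6 3 7)

r' f g' r' g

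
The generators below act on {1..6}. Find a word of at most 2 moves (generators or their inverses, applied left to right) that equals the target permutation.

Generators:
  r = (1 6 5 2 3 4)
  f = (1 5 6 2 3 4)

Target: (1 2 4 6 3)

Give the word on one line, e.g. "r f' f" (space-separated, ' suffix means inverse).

  after f: (1 5 6 2 3 4)
  after r: (1 2 4 6 3)

f r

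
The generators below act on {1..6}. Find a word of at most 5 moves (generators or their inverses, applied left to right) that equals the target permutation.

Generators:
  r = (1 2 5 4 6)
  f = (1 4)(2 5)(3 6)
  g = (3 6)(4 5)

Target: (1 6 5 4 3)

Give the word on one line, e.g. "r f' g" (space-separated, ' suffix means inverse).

  after r': (1 6 4 5 2)
  after g: (1 3 6 5 2)
  after r: (1 3)(4 6)
  after g: (1 6 5 4 3)

r' g r g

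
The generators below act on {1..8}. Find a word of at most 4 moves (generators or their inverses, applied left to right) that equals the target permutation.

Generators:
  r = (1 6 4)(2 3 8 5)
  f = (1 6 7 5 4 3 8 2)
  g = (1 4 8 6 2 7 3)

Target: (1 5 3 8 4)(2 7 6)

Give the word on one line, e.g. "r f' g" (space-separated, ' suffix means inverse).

r' f'

  after r': (1 4 6)(2 5 8 3)
  after f': (1 5 3 8 4)(2 7 6)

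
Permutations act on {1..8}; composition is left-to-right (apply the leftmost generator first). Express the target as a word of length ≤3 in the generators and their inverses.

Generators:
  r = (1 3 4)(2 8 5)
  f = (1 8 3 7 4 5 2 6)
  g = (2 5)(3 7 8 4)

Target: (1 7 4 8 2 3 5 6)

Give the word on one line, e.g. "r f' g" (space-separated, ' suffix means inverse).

r f

  after r: (1 3 4)(2 8 5)
  after f: (1 7 4 8 2 3 5 6)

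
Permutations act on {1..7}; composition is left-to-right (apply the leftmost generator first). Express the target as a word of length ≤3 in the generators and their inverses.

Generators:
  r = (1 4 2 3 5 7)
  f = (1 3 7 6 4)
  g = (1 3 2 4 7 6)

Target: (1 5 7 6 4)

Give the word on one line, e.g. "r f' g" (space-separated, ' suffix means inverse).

  after g: (1 3 2 4 7 6)
  after r: (1 5 7 6 4)

g r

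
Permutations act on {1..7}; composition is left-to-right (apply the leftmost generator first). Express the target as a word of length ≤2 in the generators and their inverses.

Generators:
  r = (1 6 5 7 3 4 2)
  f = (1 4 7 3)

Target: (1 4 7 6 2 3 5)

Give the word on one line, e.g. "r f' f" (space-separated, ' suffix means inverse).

r' r'

  after r': (1 2 4 3 7 5 6)
  after r': (1 4 7 6 2 3 5)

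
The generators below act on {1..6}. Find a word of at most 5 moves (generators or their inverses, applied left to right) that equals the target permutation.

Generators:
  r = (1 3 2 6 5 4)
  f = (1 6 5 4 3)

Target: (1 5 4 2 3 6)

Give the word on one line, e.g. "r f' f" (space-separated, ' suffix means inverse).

  after f': (1 3 4 5 6)
  after f': (1 4 6 3 5)
  after r': (1 5 4 2 3 6)

f' f' r'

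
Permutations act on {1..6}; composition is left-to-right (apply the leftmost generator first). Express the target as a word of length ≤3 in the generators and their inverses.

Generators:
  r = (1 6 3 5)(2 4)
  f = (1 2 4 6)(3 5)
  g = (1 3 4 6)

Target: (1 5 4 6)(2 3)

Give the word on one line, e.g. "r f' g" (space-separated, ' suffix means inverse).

g f' g

  after g: (1 3 4 6)
  after f': (1 5 3 2)
  after g: (1 5 4 6)(2 3)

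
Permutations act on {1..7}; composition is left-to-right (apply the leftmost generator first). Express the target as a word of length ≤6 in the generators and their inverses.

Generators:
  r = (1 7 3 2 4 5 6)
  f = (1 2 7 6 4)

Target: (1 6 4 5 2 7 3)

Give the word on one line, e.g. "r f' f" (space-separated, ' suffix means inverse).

f r f r'

  after f: (1 2 7 6 4)
  after r: (1 4 7)(2 3)(5 6)
  after f: (2 3 7)(4 6 5)
  after r': (1 6 4 5 2 7 3)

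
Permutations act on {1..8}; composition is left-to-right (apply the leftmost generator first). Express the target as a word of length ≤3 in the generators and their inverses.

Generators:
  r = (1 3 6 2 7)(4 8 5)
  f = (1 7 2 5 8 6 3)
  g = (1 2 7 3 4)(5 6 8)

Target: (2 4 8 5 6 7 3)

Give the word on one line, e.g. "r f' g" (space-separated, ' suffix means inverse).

g' f' g

  after g': (1 4 3 7 2)(5 8 6)
  after f': (1 4 6 2 3)
  after g: (2 4 8 5 6 7 3)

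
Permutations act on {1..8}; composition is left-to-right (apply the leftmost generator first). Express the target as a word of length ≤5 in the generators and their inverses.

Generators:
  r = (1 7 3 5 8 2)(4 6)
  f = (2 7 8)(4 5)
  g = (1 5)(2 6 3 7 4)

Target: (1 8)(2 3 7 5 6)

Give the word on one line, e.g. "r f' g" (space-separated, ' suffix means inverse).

g' r' g f

  after g': (1 5)(2 4 7 3 6)
  after r': (1 3 4)(2 6 8 5)
  after g: (1 7 4 5 6 8)(2 3)
  after f: (1 8)(2 3 7 5 6)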